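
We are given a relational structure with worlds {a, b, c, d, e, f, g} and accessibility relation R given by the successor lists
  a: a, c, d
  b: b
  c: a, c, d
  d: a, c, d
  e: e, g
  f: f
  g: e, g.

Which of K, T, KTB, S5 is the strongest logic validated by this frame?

Reflexive (axiom T): yes — every world is R-related to itself.
Symmetric (axiom B): yes — every pair in R has its reverse in R.
Euclidean (axiom 5): yes — any two successors of a common world are R-related.
So F validates K, T, KTB, S5. The strongest is S5.

S5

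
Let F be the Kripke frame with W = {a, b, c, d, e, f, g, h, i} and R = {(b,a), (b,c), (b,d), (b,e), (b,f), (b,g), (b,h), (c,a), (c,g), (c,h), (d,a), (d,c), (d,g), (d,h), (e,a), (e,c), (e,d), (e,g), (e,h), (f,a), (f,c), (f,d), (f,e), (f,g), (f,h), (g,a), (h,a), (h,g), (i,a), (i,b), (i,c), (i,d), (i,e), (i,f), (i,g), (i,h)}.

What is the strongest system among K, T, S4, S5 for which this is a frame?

K

Reflexive (axiom T): no — a is not related to itself.
Transitive (axiom 4): yes — every two-step R-path is closed by a direct edge.
Euclidean (axiom 5): no — b R a and b R c, but not a R c.
So F validates K; T would additionally require R to be reflexive. The strongest is K.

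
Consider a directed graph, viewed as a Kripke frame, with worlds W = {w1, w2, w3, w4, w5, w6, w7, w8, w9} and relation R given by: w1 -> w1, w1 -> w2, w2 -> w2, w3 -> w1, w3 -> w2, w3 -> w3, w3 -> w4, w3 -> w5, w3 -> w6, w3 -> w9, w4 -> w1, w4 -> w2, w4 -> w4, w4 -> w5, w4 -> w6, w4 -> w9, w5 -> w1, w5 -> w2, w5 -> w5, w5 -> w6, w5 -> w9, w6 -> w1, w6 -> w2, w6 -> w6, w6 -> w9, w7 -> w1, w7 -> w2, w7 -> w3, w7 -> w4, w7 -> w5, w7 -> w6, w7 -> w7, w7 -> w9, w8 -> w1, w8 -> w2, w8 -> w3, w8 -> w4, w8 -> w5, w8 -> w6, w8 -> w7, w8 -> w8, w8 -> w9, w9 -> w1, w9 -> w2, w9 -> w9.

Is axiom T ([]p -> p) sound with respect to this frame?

Yes

Axiom T corresponds to the accessibility relation being reflexive.
Reflexive: yes — every world is R-related to itself.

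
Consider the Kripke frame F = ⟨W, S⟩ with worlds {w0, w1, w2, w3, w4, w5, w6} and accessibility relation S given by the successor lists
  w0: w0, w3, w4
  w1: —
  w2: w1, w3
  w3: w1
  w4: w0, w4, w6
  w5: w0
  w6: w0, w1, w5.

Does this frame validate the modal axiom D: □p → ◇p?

The schema D characterises exactly the serial frames.
Serial: no — w1 has no S-successor.

No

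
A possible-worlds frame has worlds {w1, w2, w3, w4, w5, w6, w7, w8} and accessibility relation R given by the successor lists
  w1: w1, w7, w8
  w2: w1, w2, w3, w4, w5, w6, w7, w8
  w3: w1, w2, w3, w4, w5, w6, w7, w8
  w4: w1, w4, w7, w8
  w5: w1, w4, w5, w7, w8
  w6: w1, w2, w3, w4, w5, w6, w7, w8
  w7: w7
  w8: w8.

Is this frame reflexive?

Yes

Reflexive: yes — every world is R-related to itself.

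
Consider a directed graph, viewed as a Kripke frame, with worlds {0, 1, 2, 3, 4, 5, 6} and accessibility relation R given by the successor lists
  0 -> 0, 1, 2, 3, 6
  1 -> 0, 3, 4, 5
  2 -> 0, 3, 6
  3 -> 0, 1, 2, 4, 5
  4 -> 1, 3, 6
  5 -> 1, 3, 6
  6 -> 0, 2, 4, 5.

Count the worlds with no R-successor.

R is serial; there are no such worlds.

0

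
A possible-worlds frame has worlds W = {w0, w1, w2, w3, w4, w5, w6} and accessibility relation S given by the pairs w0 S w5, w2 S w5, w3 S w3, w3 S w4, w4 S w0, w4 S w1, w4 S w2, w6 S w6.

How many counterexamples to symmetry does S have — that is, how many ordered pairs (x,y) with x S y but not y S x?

Enumerating: (w0,w5), (w2,w5), (w3,w4), (w4,w0), (w4,w1), (w4,w2).

6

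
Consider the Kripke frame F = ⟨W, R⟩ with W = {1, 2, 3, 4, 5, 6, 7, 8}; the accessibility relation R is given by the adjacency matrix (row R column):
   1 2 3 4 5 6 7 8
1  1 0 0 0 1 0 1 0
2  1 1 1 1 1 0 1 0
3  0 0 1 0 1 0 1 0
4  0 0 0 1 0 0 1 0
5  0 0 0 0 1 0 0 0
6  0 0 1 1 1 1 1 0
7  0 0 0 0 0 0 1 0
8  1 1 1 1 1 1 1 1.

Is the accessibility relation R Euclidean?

No

Euclidean: no — 1 R 5 and 1 R 7, but not 5 R 7.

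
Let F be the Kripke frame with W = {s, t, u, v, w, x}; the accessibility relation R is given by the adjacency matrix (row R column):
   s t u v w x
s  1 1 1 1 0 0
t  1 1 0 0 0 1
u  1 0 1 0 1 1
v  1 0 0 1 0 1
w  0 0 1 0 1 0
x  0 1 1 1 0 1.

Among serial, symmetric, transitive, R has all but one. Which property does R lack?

transitive

Serial: yes — every world has a successor (e.g. s R s).
Symmetric: yes — every pair in R has its reverse in R.
Transitive: no — s R t and t R x, but not s R x.
Only transitive fails.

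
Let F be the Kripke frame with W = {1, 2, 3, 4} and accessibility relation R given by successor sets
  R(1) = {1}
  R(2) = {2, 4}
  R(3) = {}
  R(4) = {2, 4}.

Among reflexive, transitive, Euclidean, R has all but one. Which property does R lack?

reflexive

Reflexive: no — 3 is not related to itself.
Transitive: yes — every two-step R-path is closed by a direct edge.
Euclidean: yes — any two successors of a common world are R-related.
Only reflexive fails.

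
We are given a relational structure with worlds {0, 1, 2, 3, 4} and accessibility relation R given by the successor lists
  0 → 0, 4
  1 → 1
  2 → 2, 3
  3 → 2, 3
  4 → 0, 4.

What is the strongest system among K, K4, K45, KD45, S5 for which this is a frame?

S5

Transitive (axiom 4): yes — every two-step R-path is closed by a direct edge.
Euclidean (axiom 5): yes — any two successors of a common world are R-related.
Serial (axiom D): yes — every world has a successor (e.g. 0 R 0).
Reflexive (axiom T): yes — every world is R-related to itself.
So F validates K, K4, K45, KD45, S5. The strongest is S5.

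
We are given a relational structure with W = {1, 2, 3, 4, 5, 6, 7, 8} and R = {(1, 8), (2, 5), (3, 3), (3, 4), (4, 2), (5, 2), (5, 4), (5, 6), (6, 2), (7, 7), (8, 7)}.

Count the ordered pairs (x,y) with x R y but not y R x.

7

Enumerating: (1,8), (3,4), (4,2), (5,4), (5,6), (6,2), (8,7).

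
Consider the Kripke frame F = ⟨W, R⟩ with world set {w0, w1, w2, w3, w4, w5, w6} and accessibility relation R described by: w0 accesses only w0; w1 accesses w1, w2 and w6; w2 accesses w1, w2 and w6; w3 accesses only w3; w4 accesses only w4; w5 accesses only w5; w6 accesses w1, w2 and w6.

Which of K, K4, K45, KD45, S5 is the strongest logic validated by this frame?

Transitive (axiom 4): yes — every two-step R-path is closed by a direct edge.
Euclidean (axiom 5): yes — any two successors of a common world are R-related.
Serial (axiom D): yes — every world has a successor (e.g. w0 R w0).
Reflexive (axiom T): yes — every world is R-related to itself.
So F validates K, K4, K45, KD45, S5. The strongest is S5.

S5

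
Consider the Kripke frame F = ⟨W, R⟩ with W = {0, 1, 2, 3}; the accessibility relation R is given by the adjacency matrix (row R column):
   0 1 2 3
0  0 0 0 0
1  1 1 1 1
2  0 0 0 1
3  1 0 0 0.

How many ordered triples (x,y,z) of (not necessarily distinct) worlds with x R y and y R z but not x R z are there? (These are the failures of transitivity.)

1

Enumerating: (2,3,0).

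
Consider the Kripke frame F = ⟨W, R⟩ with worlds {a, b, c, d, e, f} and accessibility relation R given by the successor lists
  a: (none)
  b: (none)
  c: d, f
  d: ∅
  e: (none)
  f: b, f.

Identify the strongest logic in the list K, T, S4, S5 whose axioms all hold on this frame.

Reflexive (axiom T): no — a is not related to itself.
Transitive (axiom 4): no — c R f and f R b, but not c R b.
Euclidean (axiom 5): no — c R d and c R f, but not d R f.
So F validates K; T would additionally require R to be reflexive. The strongest is K.

K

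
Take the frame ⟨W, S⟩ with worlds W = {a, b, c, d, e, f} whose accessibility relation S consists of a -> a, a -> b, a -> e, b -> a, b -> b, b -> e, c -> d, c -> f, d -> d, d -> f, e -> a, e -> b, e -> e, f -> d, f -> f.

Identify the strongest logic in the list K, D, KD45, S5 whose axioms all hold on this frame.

KD45

Serial (axiom D): yes — every world has a successor (e.g. a S a).
Euclidean (axiom 5): yes — any two successors of a common world are S-related.
Transitive (axiom 4): yes — every two-step S-path is closed by a direct edge.
Reflexive (axiom T): no — c is not related to itself.
So F validates K, D, KD45; S5 would additionally require S to be reflexive. The strongest is KD45.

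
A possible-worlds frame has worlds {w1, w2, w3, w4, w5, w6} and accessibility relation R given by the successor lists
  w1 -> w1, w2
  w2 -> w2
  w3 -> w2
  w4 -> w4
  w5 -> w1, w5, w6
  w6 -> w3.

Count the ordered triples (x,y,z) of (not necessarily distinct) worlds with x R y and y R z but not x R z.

Enumerating: (w5,w1,w2), (w5,w6,w3), (w6,w3,w2).

3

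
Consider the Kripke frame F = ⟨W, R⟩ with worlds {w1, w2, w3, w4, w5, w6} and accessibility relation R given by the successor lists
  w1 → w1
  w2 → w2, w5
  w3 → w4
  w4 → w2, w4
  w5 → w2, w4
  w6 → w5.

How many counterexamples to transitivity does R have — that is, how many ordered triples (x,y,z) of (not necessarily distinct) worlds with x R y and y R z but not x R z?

Enumerating: (w2,w5,w4), (w3,w4,w2), (w4,w2,w5), (w5,w2,w5), (w6,w5,w2), (w6,w5,w4).

6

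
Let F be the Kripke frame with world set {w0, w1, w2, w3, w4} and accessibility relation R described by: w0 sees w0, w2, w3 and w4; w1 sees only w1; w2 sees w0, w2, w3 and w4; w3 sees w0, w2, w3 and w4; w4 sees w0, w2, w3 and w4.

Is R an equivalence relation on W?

Reflexive: yes — every world is R-related to itself.
Symmetric: yes — every pair in R has its reverse in R.
Transitive: yes — every two-step R-path is closed by a direct edge.
So R is an equivalence relation.

Yes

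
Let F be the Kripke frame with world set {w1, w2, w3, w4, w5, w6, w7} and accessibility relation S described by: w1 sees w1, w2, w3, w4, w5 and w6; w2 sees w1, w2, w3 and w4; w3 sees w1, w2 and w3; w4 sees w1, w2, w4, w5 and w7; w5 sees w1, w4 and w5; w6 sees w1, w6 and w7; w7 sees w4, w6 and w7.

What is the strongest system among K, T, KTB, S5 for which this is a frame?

Reflexive (axiom T): yes — every world is S-related to itself.
Symmetric (axiom B): yes — every pair in S has its reverse in S.
Euclidean (axiom 5): no — w1 S w2 and w1 S w5, but not w2 S w5.
So F validates K, T, KTB; S5 would additionally require S to be Euclidean. The strongest is KTB.

KTB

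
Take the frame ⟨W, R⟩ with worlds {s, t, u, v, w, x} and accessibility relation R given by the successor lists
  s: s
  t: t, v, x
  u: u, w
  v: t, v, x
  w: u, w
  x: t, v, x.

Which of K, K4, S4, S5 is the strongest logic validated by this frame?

S5

Transitive (axiom 4): yes — every two-step R-path is closed by a direct edge.
Reflexive (axiom T): yes — every world is R-related to itself.
Euclidean (axiom 5): yes — any two successors of a common world are R-related.
So F validates K, K4, S4, S5. The strongest is S5.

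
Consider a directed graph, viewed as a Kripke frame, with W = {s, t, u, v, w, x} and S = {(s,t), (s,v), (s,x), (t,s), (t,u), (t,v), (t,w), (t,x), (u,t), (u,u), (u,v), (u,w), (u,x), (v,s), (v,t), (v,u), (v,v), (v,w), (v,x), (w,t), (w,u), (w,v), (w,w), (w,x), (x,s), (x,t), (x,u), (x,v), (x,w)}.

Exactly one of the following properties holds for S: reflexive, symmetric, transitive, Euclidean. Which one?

symmetric

Reflexive: no — s is not related to itself.
Symmetric: yes — every pair in S has its reverse in S.
Transitive: no — s S t and t S u, but not s S u.
Euclidean: no — t S s and t S u, but not s S u.
Only symmetric holds.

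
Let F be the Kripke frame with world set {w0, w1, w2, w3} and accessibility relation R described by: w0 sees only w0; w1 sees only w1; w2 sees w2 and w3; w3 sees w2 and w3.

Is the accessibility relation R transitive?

Transitive: yes — every two-step R-path is closed by a direct edge.

Yes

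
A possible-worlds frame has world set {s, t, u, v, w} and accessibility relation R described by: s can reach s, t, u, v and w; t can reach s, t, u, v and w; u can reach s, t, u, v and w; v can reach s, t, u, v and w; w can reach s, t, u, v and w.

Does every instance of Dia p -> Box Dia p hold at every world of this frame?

By correspondence theory, 5 is valid on a frame iff R is Euclidean.
Euclidean: yes — any two successors of a common world are R-related.

Yes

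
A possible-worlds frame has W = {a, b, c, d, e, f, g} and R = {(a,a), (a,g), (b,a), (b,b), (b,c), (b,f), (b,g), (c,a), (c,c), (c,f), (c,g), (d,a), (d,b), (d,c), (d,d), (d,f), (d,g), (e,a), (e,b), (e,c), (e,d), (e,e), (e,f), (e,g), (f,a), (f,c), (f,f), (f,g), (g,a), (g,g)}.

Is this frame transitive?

Transitive: yes — every two-step R-path is closed by a direct edge.

Yes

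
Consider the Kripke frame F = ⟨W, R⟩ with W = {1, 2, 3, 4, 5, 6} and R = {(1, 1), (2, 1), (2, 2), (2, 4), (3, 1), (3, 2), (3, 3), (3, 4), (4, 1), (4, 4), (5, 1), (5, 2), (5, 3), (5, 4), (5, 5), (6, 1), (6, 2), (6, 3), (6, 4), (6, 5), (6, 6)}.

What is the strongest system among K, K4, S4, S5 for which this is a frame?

Transitive (axiom 4): yes — every two-step R-path is closed by a direct edge.
Reflexive (axiom T): yes — every world is R-related to itself.
Euclidean (axiom 5): no — 2 R 1 and 2 R 4, but not 1 R 4.
So F validates K, K4, S4; S5 would additionally require R to be Euclidean. The strongest is S4.

S4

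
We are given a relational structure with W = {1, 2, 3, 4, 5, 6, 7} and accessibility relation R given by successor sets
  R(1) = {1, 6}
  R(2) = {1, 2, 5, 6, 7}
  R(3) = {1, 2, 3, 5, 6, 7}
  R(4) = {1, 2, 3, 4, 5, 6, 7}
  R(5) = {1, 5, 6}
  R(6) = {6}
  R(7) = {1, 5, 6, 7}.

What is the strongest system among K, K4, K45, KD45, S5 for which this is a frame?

Transitive (axiom 4): yes — every two-step R-path is closed by a direct edge.
Euclidean (axiom 5): no — 2 R 1 and 2 R 5, but not 1 R 5.
Serial (axiom D): yes — every world has a successor (e.g. 1 R 1).
Reflexive (axiom T): yes — every world is R-related to itself.
So F validates K, K4; K45 would additionally require R to be Euclidean. The strongest is K4.

K4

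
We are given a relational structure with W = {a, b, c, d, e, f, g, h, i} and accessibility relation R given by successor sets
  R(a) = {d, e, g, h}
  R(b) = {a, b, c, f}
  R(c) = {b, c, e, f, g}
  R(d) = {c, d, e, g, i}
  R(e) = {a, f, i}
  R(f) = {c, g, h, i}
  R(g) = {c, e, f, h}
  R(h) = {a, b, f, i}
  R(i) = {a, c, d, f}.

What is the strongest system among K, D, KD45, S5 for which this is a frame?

D

Serial (axiom D): yes — every world has a successor (e.g. a R d).
Euclidean (axiom 5): no — a R d and a R h, but not d R h.
Transitive (axiom 4): no — a R d and d R c, but not a R c.
Reflexive (axiom T): no — a is not related to itself.
So F validates K, D; KD45 would additionally require R to be Euclidean and transitive. The strongest is D.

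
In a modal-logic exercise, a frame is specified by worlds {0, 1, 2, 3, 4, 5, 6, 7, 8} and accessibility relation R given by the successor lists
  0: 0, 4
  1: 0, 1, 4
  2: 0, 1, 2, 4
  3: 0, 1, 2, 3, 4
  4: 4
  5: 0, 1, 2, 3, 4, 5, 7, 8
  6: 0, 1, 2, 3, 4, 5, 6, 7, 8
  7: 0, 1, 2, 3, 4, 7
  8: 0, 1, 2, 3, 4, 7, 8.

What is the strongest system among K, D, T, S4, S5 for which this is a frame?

Serial (axiom D): yes — every world has a successor (e.g. 0 R 0).
Reflexive (axiom T): yes — every world is R-related to itself.
Transitive (axiom 4): yes — every two-step R-path is closed by a direct edge.
Euclidean (axiom 5): no — 1 R 4 and 1 R 0, but not 4 R 0.
So F validates K, D, T, S4; S5 would additionally require R to be Euclidean. The strongest is S4.

S4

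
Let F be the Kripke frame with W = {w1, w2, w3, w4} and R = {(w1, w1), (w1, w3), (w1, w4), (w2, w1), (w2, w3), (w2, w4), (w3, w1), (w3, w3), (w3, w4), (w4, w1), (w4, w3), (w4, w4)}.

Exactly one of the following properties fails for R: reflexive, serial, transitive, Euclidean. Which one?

Reflexive: no — w2 is not related to itself.
Serial: yes — every world has a successor (e.g. w1 R w1).
Transitive: yes — every two-step R-path is closed by a direct edge.
Euclidean: yes — any two successors of a common world are R-related.
Only reflexive fails.

reflexive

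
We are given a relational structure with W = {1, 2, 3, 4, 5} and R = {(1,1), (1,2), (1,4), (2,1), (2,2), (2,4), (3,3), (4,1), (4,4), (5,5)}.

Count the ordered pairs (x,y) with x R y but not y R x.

Enumerating: (2,4).

1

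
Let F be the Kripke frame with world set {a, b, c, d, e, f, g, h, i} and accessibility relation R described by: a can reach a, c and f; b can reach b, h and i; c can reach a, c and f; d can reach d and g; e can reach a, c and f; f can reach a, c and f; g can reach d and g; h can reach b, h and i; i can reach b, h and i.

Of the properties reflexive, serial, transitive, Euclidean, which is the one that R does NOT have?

Reflexive: no — e is not related to itself.
Serial: yes — every world has a successor (e.g. a R a).
Transitive: yes — every two-step R-path is closed by a direct edge.
Euclidean: yes — any two successors of a common world are R-related.
Only reflexive fails.

reflexive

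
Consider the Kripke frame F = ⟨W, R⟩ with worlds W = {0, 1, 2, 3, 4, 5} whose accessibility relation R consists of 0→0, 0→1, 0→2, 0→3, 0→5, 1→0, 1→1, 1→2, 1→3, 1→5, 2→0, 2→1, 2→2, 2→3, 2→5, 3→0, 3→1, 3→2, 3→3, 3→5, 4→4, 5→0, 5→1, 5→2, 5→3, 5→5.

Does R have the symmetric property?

Symmetric: yes — every pair in R has its reverse in R.

Yes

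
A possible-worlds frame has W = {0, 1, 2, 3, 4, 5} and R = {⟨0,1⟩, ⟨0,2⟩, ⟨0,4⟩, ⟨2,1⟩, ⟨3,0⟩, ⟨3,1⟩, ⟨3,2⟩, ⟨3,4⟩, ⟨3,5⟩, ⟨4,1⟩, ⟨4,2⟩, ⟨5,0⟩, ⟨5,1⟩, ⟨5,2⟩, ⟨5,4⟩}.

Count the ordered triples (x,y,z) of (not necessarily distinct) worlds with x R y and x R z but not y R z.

Enumerating: (0,1,1), (0,1,2), (0,1,4), (0,2,2), (0,2,4), (0,4,4), (2,1,1), (3,0,0), (3,0,5), (3,1,0), (3,1,1), (3,1,2), … and 23 more.
Total: 35.

35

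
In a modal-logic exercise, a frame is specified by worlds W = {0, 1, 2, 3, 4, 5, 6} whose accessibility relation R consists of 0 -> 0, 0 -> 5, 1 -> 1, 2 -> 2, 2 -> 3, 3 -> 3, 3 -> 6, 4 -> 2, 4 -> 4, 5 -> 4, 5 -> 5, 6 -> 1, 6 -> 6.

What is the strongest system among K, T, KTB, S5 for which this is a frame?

T

Reflexive (axiom T): yes — every world is R-related to itself.
Symmetric (axiom B): no — 0 R 5 but not 5 R 0.
Euclidean (axiom 5): no — 0 R 5 and 0 R 0, but not 5 R 0.
So F validates K, T; KTB would additionally require R to be symmetric. The strongest is T.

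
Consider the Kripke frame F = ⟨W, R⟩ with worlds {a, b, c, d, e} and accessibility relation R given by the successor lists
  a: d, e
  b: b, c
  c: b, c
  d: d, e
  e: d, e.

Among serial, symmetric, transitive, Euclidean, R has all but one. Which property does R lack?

Serial: yes — every world has a successor (e.g. a R d).
Symmetric: no — a R d but not d R a.
Transitive: yes — every two-step R-path is closed by a direct edge.
Euclidean: yes — any two successors of a common world are R-related.
Only symmetric fails.

symmetric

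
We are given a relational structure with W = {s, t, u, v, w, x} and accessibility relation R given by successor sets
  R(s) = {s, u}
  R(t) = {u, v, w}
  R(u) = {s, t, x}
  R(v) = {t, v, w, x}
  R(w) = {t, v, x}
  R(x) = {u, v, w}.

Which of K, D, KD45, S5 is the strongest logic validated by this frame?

Serial (axiom D): yes — every world has a successor (e.g. s R s).
Euclidean (axiom 5): no — t R u and t R v, but not u R v.
Transitive (axiom 4): no — s R u and u R t, but not s R t.
Reflexive (axiom T): no — t is not related to itself.
So F validates K, D; KD45 would additionally require R to be Euclidean and transitive. The strongest is D.

D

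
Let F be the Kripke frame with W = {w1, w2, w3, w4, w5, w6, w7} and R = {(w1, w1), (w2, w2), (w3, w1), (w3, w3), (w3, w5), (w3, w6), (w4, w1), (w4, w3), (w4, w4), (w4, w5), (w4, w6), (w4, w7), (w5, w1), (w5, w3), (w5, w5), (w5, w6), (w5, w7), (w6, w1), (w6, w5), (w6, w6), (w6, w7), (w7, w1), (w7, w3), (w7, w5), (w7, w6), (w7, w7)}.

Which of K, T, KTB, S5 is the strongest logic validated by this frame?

T

Reflexive (axiom T): yes — every world is R-related to itself.
Symmetric (axiom B): no — w3 R w1 but not w1 R w3.
Euclidean (axiom 5): no — w3 R w1 and w3 R w5, but not w1 R w5.
So F validates K, T; KTB would additionally require R to be symmetric. The strongest is T.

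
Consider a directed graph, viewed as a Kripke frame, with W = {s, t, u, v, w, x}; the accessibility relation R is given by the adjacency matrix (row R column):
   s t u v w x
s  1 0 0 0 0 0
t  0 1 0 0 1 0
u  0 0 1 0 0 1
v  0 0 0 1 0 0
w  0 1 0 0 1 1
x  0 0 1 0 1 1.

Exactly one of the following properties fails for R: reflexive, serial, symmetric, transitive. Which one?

Reflexive: yes — every world is R-related to itself.
Serial: yes — every world has a successor (e.g. s R s).
Symmetric: yes — every pair in R has its reverse in R.
Transitive: no — t R w and w R x, but not t R x.
Only transitive fails.

transitive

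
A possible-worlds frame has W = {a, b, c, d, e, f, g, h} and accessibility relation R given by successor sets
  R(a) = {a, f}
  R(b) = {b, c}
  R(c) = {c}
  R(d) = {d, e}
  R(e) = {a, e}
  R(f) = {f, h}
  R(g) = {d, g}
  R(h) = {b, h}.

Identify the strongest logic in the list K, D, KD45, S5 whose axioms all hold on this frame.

Serial (axiom D): yes — every world has a successor (e.g. a R a).
Euclidean (axiom 5): no — a R f and a R a, but not f R a.
Transitive (axiom 4): no — a R f and f R h, but not a R h.
Reflexive (axiom T): yes — every world is R-related to itself.
So F validates K, D; KD45 would additionally require R to be Euclidean and transitive. The strongest is D.

D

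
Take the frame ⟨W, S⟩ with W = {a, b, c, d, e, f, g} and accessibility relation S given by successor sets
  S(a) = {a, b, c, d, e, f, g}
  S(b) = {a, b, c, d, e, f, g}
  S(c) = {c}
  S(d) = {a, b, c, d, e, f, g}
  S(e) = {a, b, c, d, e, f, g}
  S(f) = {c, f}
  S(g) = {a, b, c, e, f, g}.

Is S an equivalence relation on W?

Reflexive: yes — every world is S-related to itself.
Symmetric: no — a S c but not c S a.
Transitive: no — g S a and a S d, but not g S d.
So S is not an equivalence relation.

No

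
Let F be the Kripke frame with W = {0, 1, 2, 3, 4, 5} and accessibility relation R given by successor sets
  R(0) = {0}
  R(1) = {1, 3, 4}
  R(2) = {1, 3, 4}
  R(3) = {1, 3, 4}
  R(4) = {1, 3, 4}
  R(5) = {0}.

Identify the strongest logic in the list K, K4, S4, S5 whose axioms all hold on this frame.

K4

Transitive (axiom 4): yes — every two-step R-path is closed by a direct edge.
Reflexive (axiom T): no — 2 is not related to itself.
Euclidean (axiom 5): yes — any two successors of a common world are R-related.
So F validates K, K4; S4 would additionally require R to be reflexive. The strongest is K4.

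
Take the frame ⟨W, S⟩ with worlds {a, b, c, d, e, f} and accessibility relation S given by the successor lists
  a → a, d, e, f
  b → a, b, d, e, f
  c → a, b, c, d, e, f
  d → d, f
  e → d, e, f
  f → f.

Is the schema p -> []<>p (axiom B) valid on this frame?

No

By correspondence theory, B is valid on a frame iff S is symmetric.
Symmetric: no — a S d but not d S a.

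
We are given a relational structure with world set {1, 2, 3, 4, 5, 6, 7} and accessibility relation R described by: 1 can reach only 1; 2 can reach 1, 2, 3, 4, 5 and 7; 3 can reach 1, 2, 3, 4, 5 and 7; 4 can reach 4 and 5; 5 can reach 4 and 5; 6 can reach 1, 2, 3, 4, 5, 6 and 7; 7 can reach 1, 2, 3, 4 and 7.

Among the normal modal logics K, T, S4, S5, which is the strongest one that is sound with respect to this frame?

T

Reflexive (axiom T): yes — every world is R-related to itself.
Transitive (axiom 4): no — 7 R 2 and 2 R 5, but not 7 R 5.
Euclidean (axiom 5): no — 2 R 1 and 2 R 3, but not 1 R 3.
So F validates K, T; S4 would additionally require R to be transitive. The strongest is T.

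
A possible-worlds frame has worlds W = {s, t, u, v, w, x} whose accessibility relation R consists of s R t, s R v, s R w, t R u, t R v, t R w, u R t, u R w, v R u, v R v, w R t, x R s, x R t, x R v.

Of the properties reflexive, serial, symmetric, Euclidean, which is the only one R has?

Reflexive: no — s is not related to itself.
Serial: yes — every world has a successor (e.g. s R t).
Symmetric: no — s R t but not t R s.
Euclidean: no — s R v and s R t, but not v R t.
Only serial holds.

serial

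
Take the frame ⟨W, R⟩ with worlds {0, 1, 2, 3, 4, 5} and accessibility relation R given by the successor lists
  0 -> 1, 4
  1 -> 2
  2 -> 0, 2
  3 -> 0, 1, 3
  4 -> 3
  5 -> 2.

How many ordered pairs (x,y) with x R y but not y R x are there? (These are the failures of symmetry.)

8

Enumerating: (0,1), (0,4), (1,2), (2,0), (3,0), (3,1), (4,3), (5,2).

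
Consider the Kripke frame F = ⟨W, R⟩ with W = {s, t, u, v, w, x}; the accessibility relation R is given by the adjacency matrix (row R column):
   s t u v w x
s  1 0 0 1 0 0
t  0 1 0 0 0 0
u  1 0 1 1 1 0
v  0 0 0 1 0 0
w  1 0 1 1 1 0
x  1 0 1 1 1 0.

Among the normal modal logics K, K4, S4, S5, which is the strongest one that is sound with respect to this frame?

Transitive (axiom 4): yes — every two-step R-path is closed by a direct edge.
Reflexive (axiom T): no — x is not related to itself.
Euclidean (axiom 5): no — u R s and u R w, but not s R w.
So F validates K, K4; S4 would additionally require R to be reflexive. The strongest is K4.

K4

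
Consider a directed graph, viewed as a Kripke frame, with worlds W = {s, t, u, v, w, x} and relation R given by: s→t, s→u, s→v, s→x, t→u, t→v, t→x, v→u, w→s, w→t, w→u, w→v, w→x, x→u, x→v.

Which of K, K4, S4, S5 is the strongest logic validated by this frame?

Transitive (axiom 4): yes — every two-step R-path is closed by a direct edge.
Reflexive (axiom T): no — s is not related to itself.
Euclidean (axiom 5): no — s R u and s R t, but not u R t.
So F validates K, K4; S4 would additionally require R to be reflexive. The strongest is K4.

K4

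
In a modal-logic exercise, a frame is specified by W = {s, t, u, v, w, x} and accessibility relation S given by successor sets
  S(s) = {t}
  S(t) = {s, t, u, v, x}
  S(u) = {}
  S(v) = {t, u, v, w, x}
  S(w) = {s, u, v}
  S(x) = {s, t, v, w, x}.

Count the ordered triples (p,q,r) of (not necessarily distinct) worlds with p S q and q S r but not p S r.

Enumerating: (s,t,s), (s,t,u), (s,t,v), (s,t,x), (t,v,w), (t,x,w), (v,t,s), (v,w,s), (v,x,s), (w,s,t), (w,v,t), (w,v,w), (w,v,x), (x,t,u), (x,v,u), (x,w,u).

16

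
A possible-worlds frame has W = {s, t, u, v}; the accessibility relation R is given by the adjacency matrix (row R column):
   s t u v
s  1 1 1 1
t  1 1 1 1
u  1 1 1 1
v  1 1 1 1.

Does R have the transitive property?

Transitive: yes — every two-step R-path is closed by a direct edge.

Yes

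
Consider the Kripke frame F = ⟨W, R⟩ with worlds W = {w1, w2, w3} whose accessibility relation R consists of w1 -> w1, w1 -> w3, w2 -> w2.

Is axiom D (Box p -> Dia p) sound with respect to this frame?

No

By correspondence theory, D is valid on a frame iff R is serial.
Serial: no — w3 has no R-successor.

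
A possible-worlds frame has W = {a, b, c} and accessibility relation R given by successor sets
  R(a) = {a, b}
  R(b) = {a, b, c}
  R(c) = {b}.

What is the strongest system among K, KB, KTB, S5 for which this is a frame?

KB

Symmetric (axiom B): yes — every pair in R has its reverse in R.
Reflexive (axiom T): no — c is not related to itself.
Euclidean (axiom 5): no — b R a and b R c, but not a R c.
So F validates K, KB; KTB would additionally require R to be reflexive. The strongest is KB.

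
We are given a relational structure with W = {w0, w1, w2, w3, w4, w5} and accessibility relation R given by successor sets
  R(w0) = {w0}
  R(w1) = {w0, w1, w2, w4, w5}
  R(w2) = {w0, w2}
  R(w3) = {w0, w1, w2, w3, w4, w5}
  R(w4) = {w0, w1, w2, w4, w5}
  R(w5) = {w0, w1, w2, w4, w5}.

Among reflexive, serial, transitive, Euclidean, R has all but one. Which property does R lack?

Reflexive: yes — every world is R-related to itself.
Serial: yes — every world has a successor (e.g. w0 R w0).
Transitive: yes — every two-step R-path is closed by a direct edge.
Euclidean: no — w1 R w0 and w1 R w2, but not w0 R w2.
Only Euclidean fails.

Euclidean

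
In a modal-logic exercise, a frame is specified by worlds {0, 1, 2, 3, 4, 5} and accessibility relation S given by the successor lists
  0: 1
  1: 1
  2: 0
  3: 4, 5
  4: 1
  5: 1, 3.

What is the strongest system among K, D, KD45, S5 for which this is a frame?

D

Serial (axiom D): yes — every world has a successor (e.g. 0 S 1).
Euclidean (axiom 5): no — 3 S 4 and 3 S 5, but not 4 S 5.
Transitive (axiom 4): no — 2 S 0 and 0 S 1, but not 2 S 1.
Reflexive (axiom T): no — 0 is not related to itself.
So F validates K, D; KD45 would additionally require S to be Euclidean and transitive. The strongest is D.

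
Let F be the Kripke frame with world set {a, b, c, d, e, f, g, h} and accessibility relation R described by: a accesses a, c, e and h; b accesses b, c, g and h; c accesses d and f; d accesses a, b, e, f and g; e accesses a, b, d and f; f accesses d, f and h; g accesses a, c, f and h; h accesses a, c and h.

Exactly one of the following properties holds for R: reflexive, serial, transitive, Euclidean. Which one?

serial

Reflexive: no — c is not related to itself.
Serial: yes — every world has a successor (e.g. a R a).
Transitive: no — a R c and c R d, but not a R d.
Euclidean: no — a R c and a R e, but not c R e.
Only serial holds.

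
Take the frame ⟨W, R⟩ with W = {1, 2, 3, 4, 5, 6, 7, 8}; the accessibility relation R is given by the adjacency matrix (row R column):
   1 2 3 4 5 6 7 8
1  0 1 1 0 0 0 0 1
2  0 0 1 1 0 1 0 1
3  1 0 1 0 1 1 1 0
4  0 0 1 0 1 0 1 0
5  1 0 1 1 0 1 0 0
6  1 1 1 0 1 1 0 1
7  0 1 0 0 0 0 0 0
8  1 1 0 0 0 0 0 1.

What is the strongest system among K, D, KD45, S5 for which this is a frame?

Serial (axiom D): yes — every world has a successor (e.g. 1 R 2).
Euclidean (axiom 5): no — 1 R 3 and 1 R 2, but not 3 R 2.
Transitive (axiom 4): no — 1 R 2 and 2 R 4, but not 1 R 4.
Reflexive (axiom T): no — 1 is not related to itself.
So F validates K, D; KD45 would additionally require R to be Euclidean and transitive. The strongest is D.

D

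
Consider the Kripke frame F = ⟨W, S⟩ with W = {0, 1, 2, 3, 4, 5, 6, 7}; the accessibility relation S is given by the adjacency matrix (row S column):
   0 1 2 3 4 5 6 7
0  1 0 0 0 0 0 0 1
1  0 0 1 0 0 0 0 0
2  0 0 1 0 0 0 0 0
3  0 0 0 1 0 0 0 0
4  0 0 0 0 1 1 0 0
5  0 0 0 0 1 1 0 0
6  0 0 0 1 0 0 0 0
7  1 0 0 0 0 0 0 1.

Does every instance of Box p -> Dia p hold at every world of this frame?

Yes

Axiom D corresponds to the accessibility relation being serial.
Serial: yes — every world has a successor (e.g. 0 S 0).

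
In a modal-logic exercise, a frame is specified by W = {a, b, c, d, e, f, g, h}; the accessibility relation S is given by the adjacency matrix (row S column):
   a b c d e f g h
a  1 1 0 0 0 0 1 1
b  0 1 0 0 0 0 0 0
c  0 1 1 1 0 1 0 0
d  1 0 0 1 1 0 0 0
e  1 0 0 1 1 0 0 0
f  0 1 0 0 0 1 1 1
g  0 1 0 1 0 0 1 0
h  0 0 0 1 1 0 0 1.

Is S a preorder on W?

No

Reflexive: yes — every world is S-related to itself.
Transitive: no — a S g and g S d, but not a S d.
So S is not a preorder.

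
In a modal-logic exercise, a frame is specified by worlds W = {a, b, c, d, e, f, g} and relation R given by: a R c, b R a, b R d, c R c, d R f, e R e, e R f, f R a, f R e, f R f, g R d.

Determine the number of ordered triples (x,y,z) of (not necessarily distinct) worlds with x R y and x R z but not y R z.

9

Enumerating: (b,a,a), (b,a,d), (b,d,a), (b,d,d), (f,a,a), (f,a,e), (f,a,f), (f,e,a), (g,d,d).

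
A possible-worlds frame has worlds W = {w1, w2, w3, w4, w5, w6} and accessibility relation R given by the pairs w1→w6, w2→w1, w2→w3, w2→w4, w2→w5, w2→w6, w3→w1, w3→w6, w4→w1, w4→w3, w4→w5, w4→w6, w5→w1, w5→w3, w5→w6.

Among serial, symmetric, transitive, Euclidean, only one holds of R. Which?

Serial: no — w6 has no R-successor.
Symmetric: no — w1 R w6 but not w6 R w1.
Transitive: yes — every two-step R-path is closed by a direct edge.
Euclidean: no — w2 R w1 and w2 R w3, but not w1 R w3.
Only transitive holds.

transitive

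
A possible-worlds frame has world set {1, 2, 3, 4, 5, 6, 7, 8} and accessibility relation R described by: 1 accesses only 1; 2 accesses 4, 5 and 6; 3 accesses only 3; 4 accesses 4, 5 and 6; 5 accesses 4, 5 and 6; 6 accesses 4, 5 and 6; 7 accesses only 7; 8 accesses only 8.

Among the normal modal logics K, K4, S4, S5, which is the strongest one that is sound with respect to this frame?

Transitive (axiom 4): yes — every two-step R-path is closed by a direct edge.
Reflexive (axiom T): no — 2 is not related to itself.
Euclidean (axiom 5): yes — any two successors of a common world are R-related.
So F validates K, K4; S4 would additionally require R to be reflexive. The strongest is K4.

K4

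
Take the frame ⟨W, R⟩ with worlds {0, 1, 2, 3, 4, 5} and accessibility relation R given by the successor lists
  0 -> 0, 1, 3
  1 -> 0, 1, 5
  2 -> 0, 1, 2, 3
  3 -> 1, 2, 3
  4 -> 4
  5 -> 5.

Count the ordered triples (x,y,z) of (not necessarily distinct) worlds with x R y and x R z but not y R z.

11

Enumerating: (0,1,3), (0,3,0), (1,0,5), (1,5,0), (1,5,1), (2,0,2), (2,1,2), (2,1,3), (2,3,0), (3,1,2), (3,1,3).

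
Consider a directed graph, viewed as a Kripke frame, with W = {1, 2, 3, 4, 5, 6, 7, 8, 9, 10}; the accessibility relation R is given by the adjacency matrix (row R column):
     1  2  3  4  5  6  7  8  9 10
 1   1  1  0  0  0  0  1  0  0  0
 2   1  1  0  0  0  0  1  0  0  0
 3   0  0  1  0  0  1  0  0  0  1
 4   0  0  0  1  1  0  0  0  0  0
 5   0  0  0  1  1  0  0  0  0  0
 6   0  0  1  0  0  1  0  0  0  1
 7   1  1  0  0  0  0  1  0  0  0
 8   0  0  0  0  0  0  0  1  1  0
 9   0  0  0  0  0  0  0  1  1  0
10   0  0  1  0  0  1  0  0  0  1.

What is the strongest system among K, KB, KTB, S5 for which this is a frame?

Symmetric (axiom B): yes — every pair in R has its reverse in R.
Reflexive (axiom T): yes — every world is R-related to itself.
Euclidean (axiom 5): yes — any two successors of a common world are R-related.
So F validates K, KB, KTB, S5. The strongest is S5.

S5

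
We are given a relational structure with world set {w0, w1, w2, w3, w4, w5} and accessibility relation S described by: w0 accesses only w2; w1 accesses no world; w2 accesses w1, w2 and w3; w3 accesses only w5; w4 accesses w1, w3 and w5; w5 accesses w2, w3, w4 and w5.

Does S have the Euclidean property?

No

Euclidean: no — w2 S w1 and w2 S w3, but not w1 S w3.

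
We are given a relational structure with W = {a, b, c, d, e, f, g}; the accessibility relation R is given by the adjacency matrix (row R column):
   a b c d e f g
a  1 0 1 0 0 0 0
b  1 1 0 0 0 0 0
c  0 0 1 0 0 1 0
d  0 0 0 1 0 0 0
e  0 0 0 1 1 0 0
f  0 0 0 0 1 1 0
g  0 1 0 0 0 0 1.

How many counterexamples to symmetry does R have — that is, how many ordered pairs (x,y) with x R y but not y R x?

6

Enumerating: (a,c), (b,a), (c,f), (e,d), (f,e), (g,b).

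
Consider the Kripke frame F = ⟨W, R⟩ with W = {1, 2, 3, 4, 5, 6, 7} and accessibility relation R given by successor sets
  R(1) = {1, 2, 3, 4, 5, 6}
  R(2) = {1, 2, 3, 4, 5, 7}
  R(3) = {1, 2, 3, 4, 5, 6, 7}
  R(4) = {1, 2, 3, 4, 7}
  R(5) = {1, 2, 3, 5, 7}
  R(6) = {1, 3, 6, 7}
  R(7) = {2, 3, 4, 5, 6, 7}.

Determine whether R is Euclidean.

No

Euclidean: no — 1 R 2 and 1 R 6, but not 2 R 6.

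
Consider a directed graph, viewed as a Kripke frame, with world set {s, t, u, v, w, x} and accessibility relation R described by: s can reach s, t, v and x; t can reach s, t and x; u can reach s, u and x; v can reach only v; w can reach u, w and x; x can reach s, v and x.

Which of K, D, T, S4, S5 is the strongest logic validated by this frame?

T

Serial (axiom D): yes — every world has a successor (e.g. s R s).
Reflexive (axiom T): yes — every world is R-related to itself.
Transitive (axiom 4): no — t R s and s R v, but not t R v.
Euclidean (axiom 5): no — s R t and s R v, but not t R v.
So F validates K, D, T; S4 would additionally require R to be transitive. The strongest is T.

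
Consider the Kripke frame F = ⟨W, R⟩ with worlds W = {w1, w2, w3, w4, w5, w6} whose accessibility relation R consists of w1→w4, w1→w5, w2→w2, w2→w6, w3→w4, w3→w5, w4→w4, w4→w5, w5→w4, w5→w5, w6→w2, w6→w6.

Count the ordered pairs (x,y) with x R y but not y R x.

Enumerating: (w1,w4), (w1,w5), (w3,w4), (w3,w5).

4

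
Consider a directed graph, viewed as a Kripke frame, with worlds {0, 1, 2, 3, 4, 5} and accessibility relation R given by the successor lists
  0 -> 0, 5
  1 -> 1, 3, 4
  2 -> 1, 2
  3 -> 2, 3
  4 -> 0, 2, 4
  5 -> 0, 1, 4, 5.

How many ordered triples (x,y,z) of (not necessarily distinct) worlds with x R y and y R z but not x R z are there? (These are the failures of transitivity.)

12

Enumerating: (0,5,1), (0,5,4), (1,3,2), (1,4,0), (1,4,2), (2,1,3), (2,1,4), (3,2,1), (4,0,5), (4,2,1), (5,1,3), (5,4,2).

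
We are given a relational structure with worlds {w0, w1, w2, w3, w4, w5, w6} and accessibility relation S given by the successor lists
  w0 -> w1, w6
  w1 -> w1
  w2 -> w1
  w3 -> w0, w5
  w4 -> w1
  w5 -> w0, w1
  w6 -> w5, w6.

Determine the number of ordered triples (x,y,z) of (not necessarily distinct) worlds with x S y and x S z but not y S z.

Enumerating: (w0,w1,w6), (w0,w6,w1), (w3,w0,w0), (w3,w0,w5), (w3,w5,w5), (w5,w0,w0), (w5,w1,w0), (w6,w5,w5), (w6,w5,w6).

9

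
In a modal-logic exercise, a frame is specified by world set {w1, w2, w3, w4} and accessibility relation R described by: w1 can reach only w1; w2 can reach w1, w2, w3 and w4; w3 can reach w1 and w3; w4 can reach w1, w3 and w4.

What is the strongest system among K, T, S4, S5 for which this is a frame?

Reflexive (axiom T): yes — every world is R-related to itself.
Transitive (axiom 4): yes — every two-step R-path is closed by a direct edge.
Euclidean (axiom 5): no — w2 R w1 and w2 R w3, but not w1 R w3.
So F validates K, T, S4; S5 would additionally require R to be Euclidean. The strongest is S4.

S4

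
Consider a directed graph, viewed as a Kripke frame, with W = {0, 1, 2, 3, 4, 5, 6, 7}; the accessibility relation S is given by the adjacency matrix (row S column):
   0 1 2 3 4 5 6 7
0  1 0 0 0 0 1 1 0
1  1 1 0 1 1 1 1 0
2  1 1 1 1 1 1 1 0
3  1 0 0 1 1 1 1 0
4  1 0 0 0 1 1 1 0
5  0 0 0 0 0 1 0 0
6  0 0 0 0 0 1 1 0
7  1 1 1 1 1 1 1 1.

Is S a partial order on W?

Reflexive: yes — every world is S-related to itself.
Transitive: yes — every two-step S-path is closed by a direct edge.
Antisymmetric: yes — no distinct pair is related both ways.
So S is a partial order.

Yes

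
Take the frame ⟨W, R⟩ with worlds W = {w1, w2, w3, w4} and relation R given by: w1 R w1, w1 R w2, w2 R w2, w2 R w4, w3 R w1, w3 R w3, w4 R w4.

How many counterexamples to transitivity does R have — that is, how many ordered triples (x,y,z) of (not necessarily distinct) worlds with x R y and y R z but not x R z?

2

Enumerating: (w1,w2,w4), (w3,w1,w2).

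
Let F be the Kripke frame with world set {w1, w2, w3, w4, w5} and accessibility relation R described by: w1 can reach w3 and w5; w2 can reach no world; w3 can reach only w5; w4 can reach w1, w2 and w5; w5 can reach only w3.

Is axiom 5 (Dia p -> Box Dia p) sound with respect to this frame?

No

The schema 5 characterises exactly the Euclidean frames.
Euclidean: no — w4 R w1 and w4 R w2, but not w1 R w2.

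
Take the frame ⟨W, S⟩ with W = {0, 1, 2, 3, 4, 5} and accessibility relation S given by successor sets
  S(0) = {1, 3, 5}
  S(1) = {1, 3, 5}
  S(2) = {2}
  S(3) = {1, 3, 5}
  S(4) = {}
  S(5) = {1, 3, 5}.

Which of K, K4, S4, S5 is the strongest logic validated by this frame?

K4

Transitive (axiom 4): yes — every two-step S-path is closed by a direct edge.
Reflexive (axiom T): no — 0 is not related to itself.
Euclidean (axiom 5): yes — any two successors of a common world are S-related.
So F validates K, K4; S4 would additionally require S to be reflexive. The strongest is K4.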